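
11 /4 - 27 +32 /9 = -745 /36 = -20.69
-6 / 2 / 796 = -3 / 796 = -0.00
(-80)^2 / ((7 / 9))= 8228.57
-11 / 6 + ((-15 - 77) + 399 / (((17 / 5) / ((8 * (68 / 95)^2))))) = 220691 / 570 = 387.18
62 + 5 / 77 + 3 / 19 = 91032 / 1463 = 62.22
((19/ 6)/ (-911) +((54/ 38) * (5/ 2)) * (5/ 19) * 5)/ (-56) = -1152127/ 13812582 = -0.08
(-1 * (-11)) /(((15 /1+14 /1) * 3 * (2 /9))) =33 /58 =0.57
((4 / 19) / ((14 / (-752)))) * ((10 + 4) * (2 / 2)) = -3008 / 19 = -158.32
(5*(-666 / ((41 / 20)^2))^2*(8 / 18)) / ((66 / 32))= 841113600000 / 31083371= 27059.92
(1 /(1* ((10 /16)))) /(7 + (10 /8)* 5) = 0.12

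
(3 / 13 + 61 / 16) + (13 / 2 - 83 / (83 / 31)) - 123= -29839 / 208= -143.46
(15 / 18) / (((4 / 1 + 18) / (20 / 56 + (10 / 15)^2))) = 505 / 16632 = 0.03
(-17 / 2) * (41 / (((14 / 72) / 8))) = -14338.29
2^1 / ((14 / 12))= 12 / 7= 1.71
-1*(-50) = 50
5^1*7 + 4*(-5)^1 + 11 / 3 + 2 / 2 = 59 / 3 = 19.67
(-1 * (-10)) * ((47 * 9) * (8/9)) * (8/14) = 15040/7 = 2148.57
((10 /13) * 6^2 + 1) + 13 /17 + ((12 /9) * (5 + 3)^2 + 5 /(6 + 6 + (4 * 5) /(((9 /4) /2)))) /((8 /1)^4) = 21453820043 /727793664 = 29.48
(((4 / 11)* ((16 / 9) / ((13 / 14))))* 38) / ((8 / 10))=33.07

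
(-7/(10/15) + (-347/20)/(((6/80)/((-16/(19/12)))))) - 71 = 85735/38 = 2256.18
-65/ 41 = -1.59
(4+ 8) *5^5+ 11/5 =187511/5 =37502.20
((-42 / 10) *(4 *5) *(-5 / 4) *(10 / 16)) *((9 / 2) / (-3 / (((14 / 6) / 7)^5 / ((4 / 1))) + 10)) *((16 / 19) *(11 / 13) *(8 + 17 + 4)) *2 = -4.20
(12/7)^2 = 2.94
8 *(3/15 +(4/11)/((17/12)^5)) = 164760536/78092135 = 2.11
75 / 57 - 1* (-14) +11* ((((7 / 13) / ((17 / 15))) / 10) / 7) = 129249 / 8398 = 15.39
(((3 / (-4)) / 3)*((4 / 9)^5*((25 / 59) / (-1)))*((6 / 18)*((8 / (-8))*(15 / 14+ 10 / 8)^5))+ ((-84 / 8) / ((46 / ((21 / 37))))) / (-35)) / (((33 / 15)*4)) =-56179627671691 / 13154921046296568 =-0.00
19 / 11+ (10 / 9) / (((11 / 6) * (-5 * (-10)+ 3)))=3041 / 1749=1.74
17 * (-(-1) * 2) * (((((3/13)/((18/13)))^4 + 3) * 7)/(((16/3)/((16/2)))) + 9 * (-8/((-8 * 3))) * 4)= 639047/432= 1479.28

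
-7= -7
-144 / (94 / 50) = -3600 / 47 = -76.60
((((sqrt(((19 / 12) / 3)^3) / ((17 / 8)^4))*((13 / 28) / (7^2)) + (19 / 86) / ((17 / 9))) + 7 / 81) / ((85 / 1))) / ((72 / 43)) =169936*sqrt(19) / 591718305465 + 4817 / 3370896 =0.00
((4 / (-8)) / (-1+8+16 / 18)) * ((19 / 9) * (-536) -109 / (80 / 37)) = 851017 / 11360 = 74.91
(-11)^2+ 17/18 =121.94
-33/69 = -0.48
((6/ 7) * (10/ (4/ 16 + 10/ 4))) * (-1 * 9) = -2160/ 77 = -28.05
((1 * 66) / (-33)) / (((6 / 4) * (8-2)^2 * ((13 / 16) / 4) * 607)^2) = -2048 / 45393285249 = -0.00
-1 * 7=-7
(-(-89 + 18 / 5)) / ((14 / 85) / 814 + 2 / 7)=20680891 / 69239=298.69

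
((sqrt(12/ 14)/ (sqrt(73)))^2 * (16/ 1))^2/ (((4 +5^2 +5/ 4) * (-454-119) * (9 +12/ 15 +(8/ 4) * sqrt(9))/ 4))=-245760/ 476746627049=-0.00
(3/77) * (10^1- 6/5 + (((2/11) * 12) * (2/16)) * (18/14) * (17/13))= 139017/385385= 0.36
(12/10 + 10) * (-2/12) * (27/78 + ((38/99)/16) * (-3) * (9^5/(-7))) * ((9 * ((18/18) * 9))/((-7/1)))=13120.96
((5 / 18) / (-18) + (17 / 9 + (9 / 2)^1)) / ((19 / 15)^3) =258125 / 82308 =3.14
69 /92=3 /4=0.75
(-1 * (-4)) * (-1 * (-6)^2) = -144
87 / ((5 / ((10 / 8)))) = 87 / 4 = 21.75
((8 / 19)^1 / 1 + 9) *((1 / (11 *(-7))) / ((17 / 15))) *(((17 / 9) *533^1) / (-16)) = 477035 / 70224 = 6.79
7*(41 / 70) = 41 / 10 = 4.10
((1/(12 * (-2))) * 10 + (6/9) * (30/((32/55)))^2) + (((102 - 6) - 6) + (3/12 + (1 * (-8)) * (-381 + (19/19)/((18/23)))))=4900.07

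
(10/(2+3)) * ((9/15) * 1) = 6/5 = 1.20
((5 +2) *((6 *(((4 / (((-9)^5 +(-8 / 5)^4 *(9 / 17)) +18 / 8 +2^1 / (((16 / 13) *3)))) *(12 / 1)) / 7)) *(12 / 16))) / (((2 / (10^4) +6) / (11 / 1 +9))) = -5508000000000 / 451692007568389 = -0.01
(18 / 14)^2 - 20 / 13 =73 / 637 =0.11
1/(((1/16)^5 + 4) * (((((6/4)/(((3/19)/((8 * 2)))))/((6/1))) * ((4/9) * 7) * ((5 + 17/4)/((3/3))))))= 7077888/20640174905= 0.00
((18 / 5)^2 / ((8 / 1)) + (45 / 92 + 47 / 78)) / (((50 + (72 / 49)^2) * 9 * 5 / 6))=584016839 / 84251173500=0.01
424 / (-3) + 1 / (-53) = -22475 / 159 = -141.35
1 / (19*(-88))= -1 / 1672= -0.00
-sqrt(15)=-3.87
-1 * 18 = -18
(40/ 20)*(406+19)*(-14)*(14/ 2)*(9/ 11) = -749700/ 11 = -68154.55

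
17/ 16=1.06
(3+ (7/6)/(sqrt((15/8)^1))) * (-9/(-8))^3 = 567 * sqrt(30)/2560+ 2187/512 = 5.48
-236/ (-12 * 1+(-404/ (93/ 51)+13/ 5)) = 36580/ 35797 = 1.02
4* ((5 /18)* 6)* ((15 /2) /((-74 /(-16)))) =10.81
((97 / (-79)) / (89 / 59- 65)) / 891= 5723 / 263677194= 0.00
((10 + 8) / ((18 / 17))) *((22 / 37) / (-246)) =-187 / 4551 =-0.04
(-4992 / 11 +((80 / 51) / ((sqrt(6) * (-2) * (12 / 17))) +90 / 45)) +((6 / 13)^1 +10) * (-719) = -1140234 / 143 - 5 * sqrt(6) / 27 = -7974.12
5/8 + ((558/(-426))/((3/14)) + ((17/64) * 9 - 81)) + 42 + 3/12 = -190153/4544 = -41.85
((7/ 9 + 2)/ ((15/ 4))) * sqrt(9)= 20/ 9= 2.22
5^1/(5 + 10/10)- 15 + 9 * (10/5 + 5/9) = 53/6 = 8.83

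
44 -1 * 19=25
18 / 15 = 6 / 5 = 1.20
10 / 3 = 3.33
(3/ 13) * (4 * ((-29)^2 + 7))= 10176/ 13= 782.77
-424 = -424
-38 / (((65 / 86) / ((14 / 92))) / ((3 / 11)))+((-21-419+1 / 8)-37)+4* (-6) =-66169627 / 131560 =-502.96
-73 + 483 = 410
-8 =-8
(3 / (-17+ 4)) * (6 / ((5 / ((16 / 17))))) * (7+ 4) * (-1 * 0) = 0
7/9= 0.78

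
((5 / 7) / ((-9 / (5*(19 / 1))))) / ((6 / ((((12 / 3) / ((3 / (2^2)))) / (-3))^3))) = 972800 / 137781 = 7.06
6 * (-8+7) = -6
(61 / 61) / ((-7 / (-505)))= 505 / 7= 72.14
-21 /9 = -7 /3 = -2.33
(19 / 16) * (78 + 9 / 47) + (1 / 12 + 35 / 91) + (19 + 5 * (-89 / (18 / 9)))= -3231349 / 29328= -110.18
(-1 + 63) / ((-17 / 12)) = -744 / 17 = -43.76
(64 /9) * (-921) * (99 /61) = -648384 /61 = -10629.25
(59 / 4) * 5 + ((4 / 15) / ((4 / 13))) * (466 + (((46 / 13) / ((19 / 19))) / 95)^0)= 28709 / 60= 478.48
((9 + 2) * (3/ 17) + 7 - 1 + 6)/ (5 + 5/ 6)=1422/ 595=2.39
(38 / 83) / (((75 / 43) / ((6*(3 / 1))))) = 9804 / 2075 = 4.72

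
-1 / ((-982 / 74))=37 / 491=0.08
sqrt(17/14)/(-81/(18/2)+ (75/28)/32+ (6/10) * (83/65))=-20800 * sqrt(238)/2373321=-0.14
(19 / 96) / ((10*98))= 19 / 94080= 0.00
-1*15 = -15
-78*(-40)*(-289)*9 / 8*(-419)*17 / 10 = 722549997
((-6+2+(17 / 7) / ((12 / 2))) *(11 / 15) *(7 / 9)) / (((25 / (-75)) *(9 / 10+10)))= 1661 / 2943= 0.56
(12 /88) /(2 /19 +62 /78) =2223 /14674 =0.15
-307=-307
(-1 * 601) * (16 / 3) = -9616 / 3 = -3205.33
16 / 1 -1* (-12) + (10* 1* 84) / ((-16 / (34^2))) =-60662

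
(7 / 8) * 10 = 35 / 4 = 8.75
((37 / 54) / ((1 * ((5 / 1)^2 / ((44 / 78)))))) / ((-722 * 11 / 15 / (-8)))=148 / 633555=0.00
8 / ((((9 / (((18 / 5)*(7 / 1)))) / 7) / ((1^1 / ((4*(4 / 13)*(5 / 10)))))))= 1274 / 5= 254.80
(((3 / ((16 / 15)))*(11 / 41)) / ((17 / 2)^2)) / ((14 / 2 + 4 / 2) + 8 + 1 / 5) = 2475 / 4076056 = 0.00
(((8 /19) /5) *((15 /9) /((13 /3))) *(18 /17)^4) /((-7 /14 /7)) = -11757312 /20629687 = -0.57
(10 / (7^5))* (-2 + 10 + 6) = 0.01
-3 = -3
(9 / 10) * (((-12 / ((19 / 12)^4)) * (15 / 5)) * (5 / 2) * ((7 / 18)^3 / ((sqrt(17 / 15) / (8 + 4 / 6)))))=-856128 * sqrt(255) / 2215457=-6.17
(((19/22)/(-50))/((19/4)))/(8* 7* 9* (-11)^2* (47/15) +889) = -1/52792355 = -0.00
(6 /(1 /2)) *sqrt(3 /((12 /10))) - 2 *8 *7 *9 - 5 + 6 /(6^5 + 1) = -7878095 /7777 + 6 *sqrt(10) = -994.03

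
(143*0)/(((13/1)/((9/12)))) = 0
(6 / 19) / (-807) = -2 / 5111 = -0.00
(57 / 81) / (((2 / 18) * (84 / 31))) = 589 / 252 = 2.34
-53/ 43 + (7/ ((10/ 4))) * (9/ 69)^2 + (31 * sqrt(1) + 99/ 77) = 24760741/ 796145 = 31.10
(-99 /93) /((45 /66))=-242 /155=-1.56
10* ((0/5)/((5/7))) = 0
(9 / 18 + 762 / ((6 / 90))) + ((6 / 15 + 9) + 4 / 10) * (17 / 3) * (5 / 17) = 68681 / 6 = 11446.83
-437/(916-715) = -437/201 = -2.17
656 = 656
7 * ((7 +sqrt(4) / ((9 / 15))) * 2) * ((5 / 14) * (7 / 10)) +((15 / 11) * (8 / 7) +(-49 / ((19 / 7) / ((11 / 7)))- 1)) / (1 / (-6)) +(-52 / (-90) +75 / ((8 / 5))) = 131922449 / 526680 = 250.48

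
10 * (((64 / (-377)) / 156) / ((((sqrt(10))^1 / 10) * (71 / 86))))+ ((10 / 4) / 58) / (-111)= -13760 * sqrt(10) / 1043913 - 5 / 12876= -0.04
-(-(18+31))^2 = -2401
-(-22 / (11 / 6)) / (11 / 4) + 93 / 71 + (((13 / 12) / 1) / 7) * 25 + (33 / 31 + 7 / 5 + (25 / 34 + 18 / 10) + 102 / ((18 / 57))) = 58349778733 / 172866540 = 337.54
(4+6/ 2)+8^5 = 32775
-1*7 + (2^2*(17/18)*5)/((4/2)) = 22/9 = 2.44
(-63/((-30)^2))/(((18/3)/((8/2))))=-7/150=-0.05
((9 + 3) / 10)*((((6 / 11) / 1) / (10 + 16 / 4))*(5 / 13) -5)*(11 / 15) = -4.39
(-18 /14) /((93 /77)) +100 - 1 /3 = 9170 /93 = 98.60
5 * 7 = 35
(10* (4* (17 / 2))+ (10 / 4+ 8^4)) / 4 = 8877 / 8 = 1109.62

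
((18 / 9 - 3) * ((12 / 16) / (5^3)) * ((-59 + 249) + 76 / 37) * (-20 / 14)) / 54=3553 / 116550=0.03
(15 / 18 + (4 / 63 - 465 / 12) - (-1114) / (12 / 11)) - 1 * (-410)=351115 / 252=1393.31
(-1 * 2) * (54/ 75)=-36/ 25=-1.44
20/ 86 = 10/ 43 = 0.23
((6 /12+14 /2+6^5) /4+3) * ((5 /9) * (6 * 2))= 25985 /2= 12992.50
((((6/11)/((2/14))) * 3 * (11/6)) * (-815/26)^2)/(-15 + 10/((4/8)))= 2789745/676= 4126.84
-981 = -981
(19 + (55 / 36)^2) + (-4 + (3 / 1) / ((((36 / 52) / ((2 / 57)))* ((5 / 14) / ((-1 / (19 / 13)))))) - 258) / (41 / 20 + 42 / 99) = -64692160439 / 764008848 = -84.67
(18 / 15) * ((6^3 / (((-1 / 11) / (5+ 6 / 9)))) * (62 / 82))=-2504304 / 205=-12216.12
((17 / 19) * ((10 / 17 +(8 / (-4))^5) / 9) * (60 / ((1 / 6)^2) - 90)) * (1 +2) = -368460 / 19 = -19392.63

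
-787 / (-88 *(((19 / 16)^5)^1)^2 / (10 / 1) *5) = 216328912764928 / 67441728835811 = 3.21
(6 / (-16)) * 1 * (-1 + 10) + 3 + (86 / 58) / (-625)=-54719 / 145000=-0.38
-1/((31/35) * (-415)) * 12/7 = 12/2573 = 0.00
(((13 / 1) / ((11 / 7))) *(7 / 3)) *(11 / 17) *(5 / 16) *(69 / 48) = 73255 / 13056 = 5.61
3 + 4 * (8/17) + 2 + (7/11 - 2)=1032/187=5.52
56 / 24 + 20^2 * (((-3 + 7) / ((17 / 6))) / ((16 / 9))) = 319.98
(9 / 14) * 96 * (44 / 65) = 41.78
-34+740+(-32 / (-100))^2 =441314 / 625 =706.10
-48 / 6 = -8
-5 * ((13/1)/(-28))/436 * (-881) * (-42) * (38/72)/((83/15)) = 5440175/289504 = 18.79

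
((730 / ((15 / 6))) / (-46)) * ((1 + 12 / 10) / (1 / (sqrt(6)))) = -34.21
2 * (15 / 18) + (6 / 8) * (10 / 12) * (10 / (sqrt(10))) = 5 / 3 + 5 * sqrt(10) / 8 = 3.64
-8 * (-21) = 168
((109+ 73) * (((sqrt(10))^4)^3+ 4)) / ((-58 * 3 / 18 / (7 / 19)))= -3822015288 / 551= -6936506.87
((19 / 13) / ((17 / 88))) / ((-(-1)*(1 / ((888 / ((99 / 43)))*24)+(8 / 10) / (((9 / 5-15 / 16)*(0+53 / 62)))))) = 622603255296 / 89301206839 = 6.97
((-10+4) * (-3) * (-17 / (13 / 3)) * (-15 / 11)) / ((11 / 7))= 96390 / 1573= 61.28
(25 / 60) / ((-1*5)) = -1 / 12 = -0.08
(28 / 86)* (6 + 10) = 224 / 43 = 5.21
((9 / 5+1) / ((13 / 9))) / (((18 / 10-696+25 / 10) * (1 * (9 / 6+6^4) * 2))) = -84 / 77781665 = -0.00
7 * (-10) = -70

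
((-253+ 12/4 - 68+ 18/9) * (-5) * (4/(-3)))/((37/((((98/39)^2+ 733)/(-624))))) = 444176315/6584409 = 67.46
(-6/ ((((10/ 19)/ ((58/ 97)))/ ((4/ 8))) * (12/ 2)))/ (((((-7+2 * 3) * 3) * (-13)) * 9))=-551/ 340470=-0.00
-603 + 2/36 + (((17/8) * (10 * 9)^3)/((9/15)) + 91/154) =255545992/99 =2581272.65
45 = 45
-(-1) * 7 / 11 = 7 / 11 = 0.64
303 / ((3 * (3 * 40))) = 101 / 120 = 0.84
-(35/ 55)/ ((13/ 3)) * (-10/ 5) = 42/ 143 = 0.29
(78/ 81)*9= 26/ 3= 8.67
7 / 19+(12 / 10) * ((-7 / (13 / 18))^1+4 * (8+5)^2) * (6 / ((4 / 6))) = 8887667 / 1235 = 7196.49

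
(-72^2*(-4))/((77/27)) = 559872/77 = 7271.06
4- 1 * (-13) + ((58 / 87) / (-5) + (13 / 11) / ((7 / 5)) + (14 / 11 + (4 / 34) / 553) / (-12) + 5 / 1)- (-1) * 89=5245981 / 47005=111.60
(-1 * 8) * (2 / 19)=-16 / 19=-0.84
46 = 46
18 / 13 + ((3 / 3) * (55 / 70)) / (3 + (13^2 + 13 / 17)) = 67505 / 48594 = 1.39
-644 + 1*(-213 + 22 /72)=-30841 /36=-856.69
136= 136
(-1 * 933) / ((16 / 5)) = -4665 / 16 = -291.56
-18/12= -3/2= -1.50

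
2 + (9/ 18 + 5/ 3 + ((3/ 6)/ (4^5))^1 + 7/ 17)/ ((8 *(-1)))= 1401805/ 835584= 1.68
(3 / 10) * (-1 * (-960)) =288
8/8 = 1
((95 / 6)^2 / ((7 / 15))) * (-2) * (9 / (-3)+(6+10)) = -13967.26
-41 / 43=-0.95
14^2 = 196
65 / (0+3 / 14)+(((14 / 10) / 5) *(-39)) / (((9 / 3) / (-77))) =43771 / 75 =583.61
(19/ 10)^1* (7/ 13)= 133/ 130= 1.02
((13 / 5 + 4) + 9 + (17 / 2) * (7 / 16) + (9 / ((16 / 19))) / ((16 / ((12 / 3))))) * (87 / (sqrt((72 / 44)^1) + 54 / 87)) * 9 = -1757680749 / 205760 + 1544628537 * sqrt(22) / 411520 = 9062.96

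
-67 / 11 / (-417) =67 / 4587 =0.01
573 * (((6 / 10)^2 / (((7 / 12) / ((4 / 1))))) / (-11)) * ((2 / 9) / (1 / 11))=-55008 / 175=-314.33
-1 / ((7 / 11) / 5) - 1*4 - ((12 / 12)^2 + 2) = -104 / 7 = -14.86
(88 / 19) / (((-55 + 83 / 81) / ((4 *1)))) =-7128 / 20767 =-0.34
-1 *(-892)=892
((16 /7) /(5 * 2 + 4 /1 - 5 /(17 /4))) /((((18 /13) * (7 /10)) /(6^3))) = 212160 /5341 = 39.72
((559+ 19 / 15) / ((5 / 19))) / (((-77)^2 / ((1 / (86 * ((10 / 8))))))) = 29032 / 8691375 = 0.00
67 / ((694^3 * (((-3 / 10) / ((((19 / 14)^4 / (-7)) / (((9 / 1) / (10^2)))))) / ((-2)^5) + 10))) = 2182876750 / 108882279568603753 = 0.00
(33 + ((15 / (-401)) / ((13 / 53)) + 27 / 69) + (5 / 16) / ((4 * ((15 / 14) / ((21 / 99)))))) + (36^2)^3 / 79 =826830070036155109 / 30007362528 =27554240.04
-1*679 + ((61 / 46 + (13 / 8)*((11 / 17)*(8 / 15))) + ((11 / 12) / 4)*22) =-31533593 / 46920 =-672.07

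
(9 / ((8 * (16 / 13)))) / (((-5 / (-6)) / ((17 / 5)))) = 5967 / 1600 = 3.73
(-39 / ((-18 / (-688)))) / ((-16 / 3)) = 559 / 2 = 279.50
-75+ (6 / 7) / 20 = -5247 / 70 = -74.96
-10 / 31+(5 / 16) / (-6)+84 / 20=56921 / 14880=3.83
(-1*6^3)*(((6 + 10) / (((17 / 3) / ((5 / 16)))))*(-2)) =6480 / 17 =381.18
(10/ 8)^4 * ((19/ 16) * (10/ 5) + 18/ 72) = 13125/ 2048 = 6.41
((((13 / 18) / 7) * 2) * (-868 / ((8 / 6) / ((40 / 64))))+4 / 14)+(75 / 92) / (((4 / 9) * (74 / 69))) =-2037911 / 24864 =-81.96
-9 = -9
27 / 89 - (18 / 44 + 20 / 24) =-2758 / 2937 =-0.94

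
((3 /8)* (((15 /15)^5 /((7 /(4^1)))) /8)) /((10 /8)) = 3 /140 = 0.02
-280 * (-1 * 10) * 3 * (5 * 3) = 126000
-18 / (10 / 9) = -81 / 5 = -16.20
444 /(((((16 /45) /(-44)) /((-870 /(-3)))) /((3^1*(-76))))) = 3632963400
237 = 237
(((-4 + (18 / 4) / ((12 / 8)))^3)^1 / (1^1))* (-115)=115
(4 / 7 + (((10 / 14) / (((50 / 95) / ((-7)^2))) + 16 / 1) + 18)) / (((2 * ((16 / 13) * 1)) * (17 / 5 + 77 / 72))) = 827775 / 90104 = 9.19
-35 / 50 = -0.70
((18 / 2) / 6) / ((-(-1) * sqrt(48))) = sqrt(3) / 8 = 0.22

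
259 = 259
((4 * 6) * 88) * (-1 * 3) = -6336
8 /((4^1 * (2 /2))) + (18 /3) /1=8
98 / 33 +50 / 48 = 353 / 88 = 4.01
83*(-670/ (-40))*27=150147/ 4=37536.75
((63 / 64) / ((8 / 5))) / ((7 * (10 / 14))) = 63 / 512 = 0.12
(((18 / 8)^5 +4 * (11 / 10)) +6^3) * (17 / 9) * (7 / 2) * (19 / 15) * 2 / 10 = 3218969873 / 6912000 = 465.71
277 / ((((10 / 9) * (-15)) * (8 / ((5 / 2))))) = -831 / 160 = -5.19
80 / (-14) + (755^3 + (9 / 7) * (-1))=430368868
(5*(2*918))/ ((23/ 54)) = 495720/ 23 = 21553.04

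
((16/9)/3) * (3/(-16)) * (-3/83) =1/249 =0.00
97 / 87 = 1.11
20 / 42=10 / 21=0.48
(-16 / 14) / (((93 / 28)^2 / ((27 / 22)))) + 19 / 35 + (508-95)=152957614 / 369985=413.42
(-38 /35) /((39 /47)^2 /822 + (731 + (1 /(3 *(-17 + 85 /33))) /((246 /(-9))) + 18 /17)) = -3772017712 /2543344260665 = -0.00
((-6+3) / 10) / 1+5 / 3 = 41 / 30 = 1.37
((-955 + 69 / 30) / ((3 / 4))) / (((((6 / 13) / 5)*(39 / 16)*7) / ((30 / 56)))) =-27220 / 63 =-432.06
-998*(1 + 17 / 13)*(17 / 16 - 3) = 232035 / 52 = 4462.21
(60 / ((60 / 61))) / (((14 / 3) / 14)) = 183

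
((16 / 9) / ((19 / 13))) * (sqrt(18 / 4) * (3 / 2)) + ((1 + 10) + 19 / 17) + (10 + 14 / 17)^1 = 52 * sqrt(2) / 19 + 390 / 17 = 26.81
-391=-391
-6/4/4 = -3/8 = -0.38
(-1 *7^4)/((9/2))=-4802/9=-533.56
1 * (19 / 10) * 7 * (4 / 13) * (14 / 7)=532 / 65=8.18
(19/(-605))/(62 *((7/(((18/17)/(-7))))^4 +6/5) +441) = -997272/9030210232391051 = -0.00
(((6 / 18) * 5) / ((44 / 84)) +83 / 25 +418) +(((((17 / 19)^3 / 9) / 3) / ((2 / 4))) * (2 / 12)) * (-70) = 64762606052 / 152784225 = 423.88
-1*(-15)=15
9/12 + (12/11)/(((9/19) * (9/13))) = 4.08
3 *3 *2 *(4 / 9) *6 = 48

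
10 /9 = 1.11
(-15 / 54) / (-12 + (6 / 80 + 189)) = -100 / 63747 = -0.00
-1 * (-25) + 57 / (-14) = 293 / 14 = 20.93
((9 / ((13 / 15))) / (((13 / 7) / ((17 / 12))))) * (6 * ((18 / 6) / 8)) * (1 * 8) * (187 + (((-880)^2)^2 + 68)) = 28902317887489725 / 338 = 85509816235176.70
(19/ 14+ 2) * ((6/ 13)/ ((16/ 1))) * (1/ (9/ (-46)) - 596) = -127135/ 2184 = -58.21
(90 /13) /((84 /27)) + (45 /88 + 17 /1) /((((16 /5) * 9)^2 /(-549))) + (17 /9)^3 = -3924508771 /1494484992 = -2.63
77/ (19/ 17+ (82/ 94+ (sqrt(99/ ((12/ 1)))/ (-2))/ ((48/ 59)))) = 342.63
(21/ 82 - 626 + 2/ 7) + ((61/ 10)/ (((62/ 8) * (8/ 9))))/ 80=-8903364837/ 14235200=-625.45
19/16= 1.19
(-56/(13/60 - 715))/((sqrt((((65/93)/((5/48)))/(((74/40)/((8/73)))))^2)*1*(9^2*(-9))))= -586117/2167680528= -0.00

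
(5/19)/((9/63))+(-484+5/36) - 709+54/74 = -30123841/25308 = -1190.29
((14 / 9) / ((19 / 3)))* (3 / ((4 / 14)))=49 / 19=2.58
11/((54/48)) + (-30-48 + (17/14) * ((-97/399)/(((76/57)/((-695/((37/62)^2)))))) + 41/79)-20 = 624113289059/1812394458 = 344.36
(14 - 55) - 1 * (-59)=18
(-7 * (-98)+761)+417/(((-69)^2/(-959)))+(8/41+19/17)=1364.32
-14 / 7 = -2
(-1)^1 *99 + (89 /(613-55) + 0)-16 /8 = -56269 /558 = -100.84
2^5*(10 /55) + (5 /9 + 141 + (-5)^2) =17065 /99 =172.37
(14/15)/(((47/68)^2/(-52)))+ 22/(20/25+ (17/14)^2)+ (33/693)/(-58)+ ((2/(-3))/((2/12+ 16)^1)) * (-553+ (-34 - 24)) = -64693801691947/969557469510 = -66.73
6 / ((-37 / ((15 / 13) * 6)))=-540 / 481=-1.12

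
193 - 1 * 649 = -456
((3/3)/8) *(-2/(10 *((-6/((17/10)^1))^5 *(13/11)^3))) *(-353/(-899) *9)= 0.00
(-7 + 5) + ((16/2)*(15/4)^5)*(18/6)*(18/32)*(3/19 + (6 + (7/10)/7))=4875487477/77824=62647.61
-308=-308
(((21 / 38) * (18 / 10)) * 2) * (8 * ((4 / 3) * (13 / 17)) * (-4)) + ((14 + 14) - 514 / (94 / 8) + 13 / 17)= -6064159 / 75905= -79.89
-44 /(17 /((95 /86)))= -2090 /731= -2.86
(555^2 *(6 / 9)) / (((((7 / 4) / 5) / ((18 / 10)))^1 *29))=7392600 / 203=36416.75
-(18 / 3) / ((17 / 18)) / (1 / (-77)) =8316 / 17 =489.18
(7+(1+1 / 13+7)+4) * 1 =248 / 13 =19.08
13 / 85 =0.15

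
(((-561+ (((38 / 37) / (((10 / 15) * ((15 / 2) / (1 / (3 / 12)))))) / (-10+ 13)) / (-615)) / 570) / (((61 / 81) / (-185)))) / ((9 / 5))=134.32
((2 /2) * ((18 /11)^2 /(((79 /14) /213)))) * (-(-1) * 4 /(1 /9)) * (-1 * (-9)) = 313038432 /9559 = 32748.03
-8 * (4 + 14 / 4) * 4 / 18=-40 / 3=-13.33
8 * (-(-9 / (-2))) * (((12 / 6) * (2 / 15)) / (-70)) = 24 / 175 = 0.14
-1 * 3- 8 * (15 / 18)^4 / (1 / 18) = -652 / 9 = -72.44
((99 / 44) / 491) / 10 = 9 / 19640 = 0.00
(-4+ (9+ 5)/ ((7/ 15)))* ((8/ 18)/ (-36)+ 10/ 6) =3484/ 81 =43.01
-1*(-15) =15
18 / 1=18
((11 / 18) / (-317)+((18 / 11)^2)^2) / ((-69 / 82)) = -24552112205 / 2882183337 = -8.52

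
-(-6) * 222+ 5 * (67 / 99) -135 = 1200.38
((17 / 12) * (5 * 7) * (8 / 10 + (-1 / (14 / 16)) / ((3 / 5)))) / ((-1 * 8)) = 493 / 72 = 6.85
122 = 122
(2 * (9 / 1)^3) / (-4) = -729 / 2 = -364.50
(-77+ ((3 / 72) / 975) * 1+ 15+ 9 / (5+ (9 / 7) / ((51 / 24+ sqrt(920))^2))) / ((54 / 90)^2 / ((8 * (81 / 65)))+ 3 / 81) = -17782025504002313757 / 21606513799740935+ 21319925760 * sqrt(230) / 332407904611399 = -822.99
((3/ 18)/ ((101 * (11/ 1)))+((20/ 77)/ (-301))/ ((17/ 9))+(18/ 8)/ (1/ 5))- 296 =-284.75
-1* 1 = -1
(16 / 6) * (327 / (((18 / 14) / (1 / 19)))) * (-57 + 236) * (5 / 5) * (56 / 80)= 3824156 / 855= 4472.70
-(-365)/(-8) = -365/8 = -45.62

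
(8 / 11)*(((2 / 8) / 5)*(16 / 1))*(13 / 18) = 0.42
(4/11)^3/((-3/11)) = -64/363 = -0.18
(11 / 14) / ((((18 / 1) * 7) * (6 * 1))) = 11 / 10584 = 0.00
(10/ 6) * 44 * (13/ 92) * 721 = 515515/ 69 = 7471.23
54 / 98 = 27 / 49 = 0.55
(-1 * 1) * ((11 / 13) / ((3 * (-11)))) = 1 / 39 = 0.03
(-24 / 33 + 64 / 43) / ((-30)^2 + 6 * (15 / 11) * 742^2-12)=15 / 88795946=0.00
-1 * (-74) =74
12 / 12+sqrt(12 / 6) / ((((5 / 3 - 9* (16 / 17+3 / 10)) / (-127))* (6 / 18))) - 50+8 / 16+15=-67 / 2+194310* sqrt(2) / 4847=23.19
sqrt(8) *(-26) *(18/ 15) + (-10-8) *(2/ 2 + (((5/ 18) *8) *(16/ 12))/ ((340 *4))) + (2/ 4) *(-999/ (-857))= -312 *sqrt(2)/ 5-1525931/ 87414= -105.70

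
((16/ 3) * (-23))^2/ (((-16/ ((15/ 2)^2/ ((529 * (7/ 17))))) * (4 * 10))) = -85/ 14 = -6.07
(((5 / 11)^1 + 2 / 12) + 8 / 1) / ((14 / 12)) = 569 / 77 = 7.39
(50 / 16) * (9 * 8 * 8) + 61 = 1861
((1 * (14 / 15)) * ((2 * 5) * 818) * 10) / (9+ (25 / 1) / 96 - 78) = -7329280 / 6599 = -1110.67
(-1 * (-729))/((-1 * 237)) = -243/79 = -3.08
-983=-983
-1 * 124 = -124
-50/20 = -5/2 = -2.50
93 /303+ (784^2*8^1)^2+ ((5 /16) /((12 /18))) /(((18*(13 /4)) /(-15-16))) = 1523877961160199785 /63024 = 24179327893504.06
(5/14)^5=3125/537824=0.01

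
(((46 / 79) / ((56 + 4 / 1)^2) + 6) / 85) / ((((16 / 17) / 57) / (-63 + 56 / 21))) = -2934233897 / 11376000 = -257.93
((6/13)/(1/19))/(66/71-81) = -2698/24635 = -0.11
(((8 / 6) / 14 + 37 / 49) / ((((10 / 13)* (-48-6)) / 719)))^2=54604005625 / 252047376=216.64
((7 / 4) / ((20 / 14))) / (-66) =-49 / 2640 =-0.02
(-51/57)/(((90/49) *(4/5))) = -833/1368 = -0.61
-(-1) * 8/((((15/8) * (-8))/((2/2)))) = -8/15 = -0.53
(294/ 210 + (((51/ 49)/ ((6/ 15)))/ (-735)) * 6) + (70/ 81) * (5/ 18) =14167283/ 8751645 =1.62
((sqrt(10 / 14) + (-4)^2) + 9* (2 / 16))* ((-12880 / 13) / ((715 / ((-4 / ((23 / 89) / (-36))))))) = -13875.32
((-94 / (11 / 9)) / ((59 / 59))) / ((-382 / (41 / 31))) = 17343 / 65131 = 0.27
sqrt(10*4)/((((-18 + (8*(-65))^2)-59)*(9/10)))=20*sqrt(10)/2432907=0.00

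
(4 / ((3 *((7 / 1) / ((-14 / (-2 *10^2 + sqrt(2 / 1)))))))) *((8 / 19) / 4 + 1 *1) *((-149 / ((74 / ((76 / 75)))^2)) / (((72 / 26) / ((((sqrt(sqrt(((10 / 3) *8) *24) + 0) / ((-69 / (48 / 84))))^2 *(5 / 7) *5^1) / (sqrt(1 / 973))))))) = -150745088 *sqrt(9730) / 517357809236079- 37686272 *sqrt(4865) / 12933945230901975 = -0.00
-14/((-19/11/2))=16.21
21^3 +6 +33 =9300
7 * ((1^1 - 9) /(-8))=7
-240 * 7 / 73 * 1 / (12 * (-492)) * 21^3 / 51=36015 / 50881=0.71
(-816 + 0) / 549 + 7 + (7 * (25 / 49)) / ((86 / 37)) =776693 / 110166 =7.05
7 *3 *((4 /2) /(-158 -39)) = -42 /197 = -0.21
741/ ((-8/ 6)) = -2223/ 4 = -555.75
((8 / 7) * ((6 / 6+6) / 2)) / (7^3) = 4 / 343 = 0.01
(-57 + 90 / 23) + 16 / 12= -3571 / 69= -51.75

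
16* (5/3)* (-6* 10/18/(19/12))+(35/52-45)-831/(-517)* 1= -151491761/1532388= -98.86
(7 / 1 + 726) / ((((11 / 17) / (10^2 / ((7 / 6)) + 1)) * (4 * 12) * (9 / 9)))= 2046.49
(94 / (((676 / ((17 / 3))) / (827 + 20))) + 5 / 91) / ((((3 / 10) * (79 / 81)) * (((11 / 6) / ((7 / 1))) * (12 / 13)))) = 9435.90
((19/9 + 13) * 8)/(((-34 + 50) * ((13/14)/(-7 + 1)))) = -1904/39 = -48.82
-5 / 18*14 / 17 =-35 / 153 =-0.23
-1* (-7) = 7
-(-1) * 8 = 8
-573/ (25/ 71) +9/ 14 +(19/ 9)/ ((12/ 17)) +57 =-29610373/ 18900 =-1566.69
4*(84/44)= 84/11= 7.64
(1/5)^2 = 0.04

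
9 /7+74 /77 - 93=-6988 /77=-90.75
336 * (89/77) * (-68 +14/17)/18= -813104/561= -1449.38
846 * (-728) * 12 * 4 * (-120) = 3547514880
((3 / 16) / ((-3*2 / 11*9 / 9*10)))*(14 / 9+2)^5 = -5767168 / 295245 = -19.53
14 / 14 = 1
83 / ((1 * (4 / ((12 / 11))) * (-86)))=-0.26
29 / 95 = 0.31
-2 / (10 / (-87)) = 87 / 5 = 17.40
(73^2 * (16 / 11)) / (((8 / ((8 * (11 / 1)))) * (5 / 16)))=272844.80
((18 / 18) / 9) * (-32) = -32 / 9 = -3.56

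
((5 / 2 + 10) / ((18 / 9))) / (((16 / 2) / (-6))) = -75 / 16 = -4.69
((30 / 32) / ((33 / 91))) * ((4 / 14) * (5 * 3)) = 975 / 88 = 11.08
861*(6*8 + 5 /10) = 83517 /2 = 41758.50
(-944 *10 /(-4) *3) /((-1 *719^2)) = -7080 /516961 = -0.01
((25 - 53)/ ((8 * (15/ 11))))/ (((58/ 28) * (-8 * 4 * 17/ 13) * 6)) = 0.00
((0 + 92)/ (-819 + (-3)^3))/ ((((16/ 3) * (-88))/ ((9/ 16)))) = 69/ 529408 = 0.00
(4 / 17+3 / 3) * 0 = 0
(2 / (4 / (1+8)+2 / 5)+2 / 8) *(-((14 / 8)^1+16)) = -14129 / 304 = -46.48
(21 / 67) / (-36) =-7 / 804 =-0.01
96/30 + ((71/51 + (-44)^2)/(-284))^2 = 52170696341/1048931280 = 49.74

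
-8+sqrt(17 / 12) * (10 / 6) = -8+5 * sqrt(51) / 18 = -6.02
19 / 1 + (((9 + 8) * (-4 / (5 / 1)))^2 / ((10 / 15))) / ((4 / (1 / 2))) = 1342 / 25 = 53.68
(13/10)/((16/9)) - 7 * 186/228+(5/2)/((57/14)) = -39811/9120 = -4.37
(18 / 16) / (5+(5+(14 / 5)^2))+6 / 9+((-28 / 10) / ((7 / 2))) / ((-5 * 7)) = 1409741 / 1873200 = 0.75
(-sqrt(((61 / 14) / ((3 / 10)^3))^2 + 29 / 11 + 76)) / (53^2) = -sqrt(112900135315) / 5839911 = -0.06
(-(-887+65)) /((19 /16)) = 13152 /19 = 692.21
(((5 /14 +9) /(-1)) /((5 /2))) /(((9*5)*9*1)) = -131 /14175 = -0.01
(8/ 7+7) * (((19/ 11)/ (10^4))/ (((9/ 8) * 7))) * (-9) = -1083/ 673750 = -0.00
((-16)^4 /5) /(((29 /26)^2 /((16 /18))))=354418688 /37845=9365.01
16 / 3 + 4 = 28 / 3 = 9.33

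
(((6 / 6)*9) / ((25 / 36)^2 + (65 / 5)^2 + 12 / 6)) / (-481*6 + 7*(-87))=-3888 / 258910765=-0.00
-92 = -92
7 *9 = 63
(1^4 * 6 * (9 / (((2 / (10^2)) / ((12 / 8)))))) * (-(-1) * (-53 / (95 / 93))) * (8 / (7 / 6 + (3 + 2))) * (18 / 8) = -431188920 / 703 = -613355.50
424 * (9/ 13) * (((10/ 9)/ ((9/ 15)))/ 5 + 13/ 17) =220904/ 663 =333.19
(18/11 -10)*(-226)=20792/11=1890.18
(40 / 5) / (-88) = -1 / 11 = -0.09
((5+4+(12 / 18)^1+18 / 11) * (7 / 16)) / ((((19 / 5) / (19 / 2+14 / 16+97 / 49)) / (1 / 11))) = 9032195 / 6179712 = 1.46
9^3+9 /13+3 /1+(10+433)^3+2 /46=25994772881 /299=86939039.74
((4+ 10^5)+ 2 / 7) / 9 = 700030 / 63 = 11111.59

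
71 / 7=10.14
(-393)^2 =154449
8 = 8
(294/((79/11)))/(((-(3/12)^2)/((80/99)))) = -125440/237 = -529.28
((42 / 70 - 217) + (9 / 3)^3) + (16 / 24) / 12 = -17041 / 90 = -189.34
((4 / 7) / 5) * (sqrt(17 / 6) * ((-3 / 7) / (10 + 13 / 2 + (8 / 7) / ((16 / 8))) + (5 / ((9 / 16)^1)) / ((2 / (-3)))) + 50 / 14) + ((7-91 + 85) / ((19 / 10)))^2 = 12120 / 17689-19156 * sqrt(102) / 75285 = -1.88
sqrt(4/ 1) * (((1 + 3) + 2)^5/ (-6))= -2592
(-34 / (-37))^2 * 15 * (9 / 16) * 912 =8895420 / 1369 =6497.75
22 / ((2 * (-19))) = -11 / 19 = -0.58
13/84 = 0.15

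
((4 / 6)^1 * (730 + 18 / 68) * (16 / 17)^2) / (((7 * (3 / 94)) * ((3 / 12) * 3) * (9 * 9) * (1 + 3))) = 85355008 / 10744731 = 7.94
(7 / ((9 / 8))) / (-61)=-56 / 549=-0.10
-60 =-60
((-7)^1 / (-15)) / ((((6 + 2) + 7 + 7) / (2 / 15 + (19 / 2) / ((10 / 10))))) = 0.20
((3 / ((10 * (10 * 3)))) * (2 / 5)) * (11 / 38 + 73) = 557 / 1900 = 0.29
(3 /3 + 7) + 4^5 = 1032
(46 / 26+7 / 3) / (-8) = -20 / 39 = -0.51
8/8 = 1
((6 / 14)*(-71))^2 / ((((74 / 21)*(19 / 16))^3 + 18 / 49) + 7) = 4390267392 / 382362175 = 11.48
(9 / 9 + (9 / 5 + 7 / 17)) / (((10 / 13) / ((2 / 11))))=3549 / 4675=0.76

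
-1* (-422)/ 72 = 211/ 36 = 5.86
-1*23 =-23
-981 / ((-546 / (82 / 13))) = 13407 / 1183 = 11.33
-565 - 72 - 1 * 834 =-1471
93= 93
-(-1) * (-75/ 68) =-75/ 68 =-1.10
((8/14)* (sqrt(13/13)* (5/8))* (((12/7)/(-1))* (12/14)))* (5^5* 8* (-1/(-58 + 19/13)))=-3900000/16807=-232.05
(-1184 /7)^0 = 1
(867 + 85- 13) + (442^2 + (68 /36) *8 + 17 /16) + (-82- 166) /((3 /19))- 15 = 28041625 /144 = 194733.51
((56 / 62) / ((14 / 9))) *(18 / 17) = 324 / 527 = 0.61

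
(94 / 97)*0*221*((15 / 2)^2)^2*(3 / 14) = 0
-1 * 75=-75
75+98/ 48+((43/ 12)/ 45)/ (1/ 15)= 5633/ 72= 78.24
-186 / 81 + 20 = 478 / 27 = 17.70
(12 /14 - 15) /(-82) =99 /574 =0.17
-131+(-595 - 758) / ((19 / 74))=-102611 / 19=-5400.58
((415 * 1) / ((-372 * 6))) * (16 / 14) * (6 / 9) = -830 / 5859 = -0.14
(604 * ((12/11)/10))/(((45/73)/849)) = 24956072/275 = 90749.35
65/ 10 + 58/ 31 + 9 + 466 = 29969/ 62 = 483.37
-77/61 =-1.26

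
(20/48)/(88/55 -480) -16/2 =-229657/28704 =-8.00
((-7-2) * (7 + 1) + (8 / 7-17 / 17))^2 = 253009 / 49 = 5163.45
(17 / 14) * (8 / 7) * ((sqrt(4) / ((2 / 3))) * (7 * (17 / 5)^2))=58956 / 175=336.89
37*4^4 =9472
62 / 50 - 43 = -1044 / 25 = -41.76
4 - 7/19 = 69/19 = 3.63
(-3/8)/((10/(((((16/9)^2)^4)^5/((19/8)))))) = -730750818665451459101842416358141509827966271488/4680612931454287571675968323202137757365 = -156122890.18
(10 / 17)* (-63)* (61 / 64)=-19215 / 544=-35.32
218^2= 47524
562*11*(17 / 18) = 52547 / 9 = 5838.56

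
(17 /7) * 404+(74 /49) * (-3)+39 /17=815429 /833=978.91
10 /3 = 3.33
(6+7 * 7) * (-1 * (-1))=55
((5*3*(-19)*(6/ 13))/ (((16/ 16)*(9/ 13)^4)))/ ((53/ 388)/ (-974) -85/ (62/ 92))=4890305990960/ 1077197783427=4.54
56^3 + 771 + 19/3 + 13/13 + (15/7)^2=25930642/147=176398.93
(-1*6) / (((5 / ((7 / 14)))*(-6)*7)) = 1 / 70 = 0.01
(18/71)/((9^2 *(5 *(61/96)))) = 64/64965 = 0.00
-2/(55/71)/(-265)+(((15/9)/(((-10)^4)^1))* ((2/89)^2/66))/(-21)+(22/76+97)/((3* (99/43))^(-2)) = 142312693152760325077/30662028595737000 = 4641.33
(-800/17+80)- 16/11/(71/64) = 31.63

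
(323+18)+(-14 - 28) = 299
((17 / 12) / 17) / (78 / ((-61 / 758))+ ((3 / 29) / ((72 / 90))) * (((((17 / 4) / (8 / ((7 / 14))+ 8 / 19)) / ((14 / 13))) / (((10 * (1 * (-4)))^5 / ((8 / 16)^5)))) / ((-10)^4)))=-5193806643200000000 / 60408909633945600059109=-0.00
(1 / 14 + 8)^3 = 1442897 / 2744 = 525.84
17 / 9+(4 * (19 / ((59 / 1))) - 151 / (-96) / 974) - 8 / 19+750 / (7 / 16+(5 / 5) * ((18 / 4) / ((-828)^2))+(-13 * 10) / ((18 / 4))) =-28597391490527 / 1211591077056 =-23.60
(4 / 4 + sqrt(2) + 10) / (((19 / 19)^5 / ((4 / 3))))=4 * sqrt(2) / 3 + 44 / 3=16.55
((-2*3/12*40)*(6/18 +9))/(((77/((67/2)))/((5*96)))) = -428800/11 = -38981.82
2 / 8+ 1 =1.25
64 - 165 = -101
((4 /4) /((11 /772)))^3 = 345679.68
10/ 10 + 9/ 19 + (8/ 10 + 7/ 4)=1529/ 380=4.02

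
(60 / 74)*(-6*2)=-360 / 37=-9.73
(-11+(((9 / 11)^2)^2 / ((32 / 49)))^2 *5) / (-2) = 1897762549979 / 439006988288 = 4.32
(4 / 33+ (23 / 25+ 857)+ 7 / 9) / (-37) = -2125577 / 91575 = -23.21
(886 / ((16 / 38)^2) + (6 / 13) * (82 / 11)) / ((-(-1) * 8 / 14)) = 160193131 / 18304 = 8751.81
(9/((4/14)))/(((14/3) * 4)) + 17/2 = 163/16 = 10.19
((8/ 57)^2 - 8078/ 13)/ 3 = -26244590/ 126711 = -207.12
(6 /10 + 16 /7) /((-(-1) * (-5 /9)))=-909 /175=-5.19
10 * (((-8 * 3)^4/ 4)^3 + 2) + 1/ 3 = 17118912860651581/ 3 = 5706304286883860.33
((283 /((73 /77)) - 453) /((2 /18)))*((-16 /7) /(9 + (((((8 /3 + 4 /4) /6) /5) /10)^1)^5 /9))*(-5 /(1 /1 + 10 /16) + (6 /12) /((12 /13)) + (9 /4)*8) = 1735144767621000000000000 /317732630671069861793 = 5461.02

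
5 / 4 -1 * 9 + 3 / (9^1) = -89 / 12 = -7.42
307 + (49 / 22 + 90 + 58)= 10059 / 22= 457.23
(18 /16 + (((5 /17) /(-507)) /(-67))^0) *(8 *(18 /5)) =306 /5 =61.20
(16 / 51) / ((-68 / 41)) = -0.19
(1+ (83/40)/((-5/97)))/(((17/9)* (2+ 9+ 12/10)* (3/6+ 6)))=-70659/269620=-0.26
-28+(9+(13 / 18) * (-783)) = -1169 / 2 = -584.50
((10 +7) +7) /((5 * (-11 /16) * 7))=-1.00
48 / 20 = 12 / 5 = 2.40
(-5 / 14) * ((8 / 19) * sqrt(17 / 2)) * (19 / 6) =-5 * sqrt(34) / 21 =-1.39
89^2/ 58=7921/ 58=136.57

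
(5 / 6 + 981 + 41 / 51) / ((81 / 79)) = 7918091 / 8262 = 958.37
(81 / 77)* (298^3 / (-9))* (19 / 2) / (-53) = 2262637116 / 4081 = 554432.03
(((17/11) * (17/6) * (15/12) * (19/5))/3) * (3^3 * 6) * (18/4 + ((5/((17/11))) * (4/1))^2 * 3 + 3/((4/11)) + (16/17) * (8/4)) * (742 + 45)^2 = 63305250253785/176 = 359688921896.51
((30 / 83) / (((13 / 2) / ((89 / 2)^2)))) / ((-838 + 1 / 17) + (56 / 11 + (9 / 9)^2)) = -7406135 / 55948308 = -0.13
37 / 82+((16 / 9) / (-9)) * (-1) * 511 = 673429 / 6642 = 101.39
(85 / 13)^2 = 7225 / 169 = 42.75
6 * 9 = 54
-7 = -7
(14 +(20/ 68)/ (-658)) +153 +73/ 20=19088859/ 111860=170.65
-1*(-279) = 279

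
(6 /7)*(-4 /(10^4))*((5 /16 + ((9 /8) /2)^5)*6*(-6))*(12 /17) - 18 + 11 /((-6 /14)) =-182422414979 /4177920000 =-43.66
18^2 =324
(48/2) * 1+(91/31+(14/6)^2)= 9034/279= 32.38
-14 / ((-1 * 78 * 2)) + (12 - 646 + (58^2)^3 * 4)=11877432024283 / 78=152274769542.09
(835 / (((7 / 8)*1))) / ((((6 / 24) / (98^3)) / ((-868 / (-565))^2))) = 541359904526336 / 63845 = 8479284274.83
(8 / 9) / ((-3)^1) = -8 / 27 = -0.30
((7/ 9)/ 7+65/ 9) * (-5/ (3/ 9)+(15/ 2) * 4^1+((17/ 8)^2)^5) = 22353100305899/ 1610612736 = 13878.63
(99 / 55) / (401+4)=1 / 225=0.00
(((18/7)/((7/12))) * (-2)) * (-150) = 1322.45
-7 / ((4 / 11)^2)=-847 / 16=-52.94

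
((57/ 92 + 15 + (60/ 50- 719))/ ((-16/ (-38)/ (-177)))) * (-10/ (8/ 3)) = -3258777267/ 2944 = -1106921.63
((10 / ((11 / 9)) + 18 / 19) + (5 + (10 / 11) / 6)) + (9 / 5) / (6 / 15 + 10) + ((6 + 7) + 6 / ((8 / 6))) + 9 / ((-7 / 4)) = 556273 / 20748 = 26.81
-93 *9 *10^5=-83700000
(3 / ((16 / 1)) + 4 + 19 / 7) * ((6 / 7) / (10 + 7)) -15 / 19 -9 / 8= -99171 / 63308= -1.57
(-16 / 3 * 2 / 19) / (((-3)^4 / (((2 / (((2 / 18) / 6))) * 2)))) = -256 / 171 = -1.50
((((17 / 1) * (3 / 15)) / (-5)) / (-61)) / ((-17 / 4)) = -4 / 1525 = -0.00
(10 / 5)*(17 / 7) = 34 / 7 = 4.86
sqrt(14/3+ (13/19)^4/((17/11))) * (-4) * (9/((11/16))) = -192 * sqrt(1629904461)/67507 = -114.82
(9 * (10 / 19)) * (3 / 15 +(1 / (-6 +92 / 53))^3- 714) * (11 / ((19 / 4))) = -4078635613371 / 520885817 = -7830.19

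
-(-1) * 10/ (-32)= -5/ 16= -0.31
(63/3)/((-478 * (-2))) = 21/956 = 0.02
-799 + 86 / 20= -7947 / 10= -794.70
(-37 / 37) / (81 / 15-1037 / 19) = 95 / 4672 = 0.02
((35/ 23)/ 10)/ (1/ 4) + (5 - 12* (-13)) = 3717/ 23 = 161.61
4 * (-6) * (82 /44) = -492 /11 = -44.73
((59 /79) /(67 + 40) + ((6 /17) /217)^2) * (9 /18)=803218847 /230069037226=0.00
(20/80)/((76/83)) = 83/304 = 0.27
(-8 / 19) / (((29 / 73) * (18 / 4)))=-1168 / 4959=-0.24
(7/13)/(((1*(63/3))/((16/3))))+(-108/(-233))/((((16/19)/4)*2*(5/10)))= 63749/27261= 2.34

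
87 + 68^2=4711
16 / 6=8 / 3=2.67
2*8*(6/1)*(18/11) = 157.09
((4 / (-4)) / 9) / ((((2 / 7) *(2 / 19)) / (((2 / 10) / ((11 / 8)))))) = -266 / 495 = -0.54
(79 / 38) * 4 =158 / 19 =8.32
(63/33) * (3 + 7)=210/11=19.09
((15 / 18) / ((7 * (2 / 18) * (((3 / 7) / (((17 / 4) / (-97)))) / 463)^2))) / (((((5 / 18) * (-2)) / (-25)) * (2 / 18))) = 292726228725 / 301088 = 972228.15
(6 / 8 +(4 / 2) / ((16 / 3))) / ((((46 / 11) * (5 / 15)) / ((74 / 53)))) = 10989 / 9752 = 1.13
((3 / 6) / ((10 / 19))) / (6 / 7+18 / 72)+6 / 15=39 / 31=1.26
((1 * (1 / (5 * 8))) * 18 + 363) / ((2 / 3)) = 21807 / 40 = 545.18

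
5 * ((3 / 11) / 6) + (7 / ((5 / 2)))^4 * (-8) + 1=-6744341 / 13750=-490.50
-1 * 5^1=-5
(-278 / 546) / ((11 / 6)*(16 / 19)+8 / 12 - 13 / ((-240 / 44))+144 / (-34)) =-897940 / 632359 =-1.42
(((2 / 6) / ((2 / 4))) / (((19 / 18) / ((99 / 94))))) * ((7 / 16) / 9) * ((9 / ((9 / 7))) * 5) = 8085 / 7144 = 1.13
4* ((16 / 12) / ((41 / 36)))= 192 / 41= 4.68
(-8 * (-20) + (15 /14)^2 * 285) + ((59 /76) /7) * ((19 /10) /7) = 954909 /1960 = 487.20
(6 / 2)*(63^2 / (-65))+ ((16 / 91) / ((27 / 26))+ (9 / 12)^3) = -143562257 / 786240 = -182.59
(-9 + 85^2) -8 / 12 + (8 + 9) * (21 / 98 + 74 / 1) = 356033 / 42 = 8476.98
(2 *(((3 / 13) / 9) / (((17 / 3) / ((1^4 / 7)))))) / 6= 1 / 4641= 0.00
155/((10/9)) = 279/2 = 139.50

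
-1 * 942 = -942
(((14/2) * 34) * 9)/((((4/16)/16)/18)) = 2467584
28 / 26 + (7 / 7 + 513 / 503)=20250 / 6539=3.10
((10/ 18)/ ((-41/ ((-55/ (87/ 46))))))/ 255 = 2530/ 1637253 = 0.00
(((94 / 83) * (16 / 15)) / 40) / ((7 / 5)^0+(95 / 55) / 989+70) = 511313 / 1202091075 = 0.00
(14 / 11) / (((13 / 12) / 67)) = 11256 / 143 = 78.71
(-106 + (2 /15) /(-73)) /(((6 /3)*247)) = -58036 /270465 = -0.21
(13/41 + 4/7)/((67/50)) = 12750/19229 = 0.66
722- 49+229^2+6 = 53120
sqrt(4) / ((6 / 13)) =13 / 3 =4.33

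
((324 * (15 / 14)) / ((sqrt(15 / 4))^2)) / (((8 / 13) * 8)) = 1053 / 56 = 18.80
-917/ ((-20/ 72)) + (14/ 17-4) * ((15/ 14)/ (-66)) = 43213383/ 13090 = 3301.25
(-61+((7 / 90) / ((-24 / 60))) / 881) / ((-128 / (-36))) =-1934683 / 112768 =-17.16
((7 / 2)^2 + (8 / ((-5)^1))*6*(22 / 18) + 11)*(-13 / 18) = -8983 / 1080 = -8.32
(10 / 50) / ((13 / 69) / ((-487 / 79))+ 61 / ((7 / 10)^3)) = 11525829 / 10247153695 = 0.00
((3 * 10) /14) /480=1 /224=0.00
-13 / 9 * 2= -26 / 9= -2.89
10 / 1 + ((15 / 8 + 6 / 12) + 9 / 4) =117 / 8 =14.62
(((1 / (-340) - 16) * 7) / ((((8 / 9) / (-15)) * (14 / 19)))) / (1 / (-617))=-1722190761 / 1088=-1582895.92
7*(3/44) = 21/44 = 0.48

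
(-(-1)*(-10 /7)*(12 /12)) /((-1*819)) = 10 /5733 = 0.00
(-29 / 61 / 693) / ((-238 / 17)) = 29 / 591822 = 0.00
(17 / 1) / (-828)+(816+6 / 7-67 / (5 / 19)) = 562.24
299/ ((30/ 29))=289.03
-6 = -6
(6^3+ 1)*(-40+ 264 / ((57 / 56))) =904456 / 19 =47602.95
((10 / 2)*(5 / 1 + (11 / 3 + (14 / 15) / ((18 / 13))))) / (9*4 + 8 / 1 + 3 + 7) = 1261 / 1458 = 0.86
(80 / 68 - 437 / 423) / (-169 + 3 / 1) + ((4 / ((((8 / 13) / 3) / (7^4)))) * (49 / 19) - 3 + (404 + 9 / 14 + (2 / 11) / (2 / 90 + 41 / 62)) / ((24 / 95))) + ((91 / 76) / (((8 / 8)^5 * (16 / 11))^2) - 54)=208524993474765361865 / 1705149087409152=122291.36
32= 32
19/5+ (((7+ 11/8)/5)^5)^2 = 1862683692551761449/10485760000000000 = 177.64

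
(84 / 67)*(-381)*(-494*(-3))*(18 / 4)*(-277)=59121405252 / 67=882409033.61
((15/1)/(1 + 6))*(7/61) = 15/61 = 0.25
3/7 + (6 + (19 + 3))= 199/7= 28.43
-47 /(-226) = 47 /226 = 0.21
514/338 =257/169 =1.52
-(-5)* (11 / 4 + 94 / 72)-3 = 311 / 18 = 17.28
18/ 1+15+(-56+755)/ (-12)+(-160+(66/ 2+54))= -393/ 4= -98.25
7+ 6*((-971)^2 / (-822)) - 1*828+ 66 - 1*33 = -1050797 / 137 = -7670.05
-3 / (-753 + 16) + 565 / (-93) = -416126 / 68541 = -6.07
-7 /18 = -0.39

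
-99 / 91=-1.09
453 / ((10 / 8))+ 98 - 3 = 457.40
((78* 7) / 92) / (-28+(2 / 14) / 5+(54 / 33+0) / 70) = -21021 / 98992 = -0.21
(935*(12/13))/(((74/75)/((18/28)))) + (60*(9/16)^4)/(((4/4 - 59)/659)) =1580852830005/3199565824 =494.08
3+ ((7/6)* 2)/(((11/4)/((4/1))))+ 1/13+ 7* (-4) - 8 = -12668/429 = -29.53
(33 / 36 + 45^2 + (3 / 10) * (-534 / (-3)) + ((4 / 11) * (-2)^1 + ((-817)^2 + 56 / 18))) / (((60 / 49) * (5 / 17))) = 1104349739171 / 594000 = 1859174.65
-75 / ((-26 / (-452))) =-16950 / 13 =-1303.85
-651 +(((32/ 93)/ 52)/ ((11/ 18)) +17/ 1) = -2810474/ 4433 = -633.99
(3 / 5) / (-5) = -3 / 25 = -0.12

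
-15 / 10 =-3 / 2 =-1.50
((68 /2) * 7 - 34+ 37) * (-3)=-723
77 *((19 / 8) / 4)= 1463 / 32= 45.72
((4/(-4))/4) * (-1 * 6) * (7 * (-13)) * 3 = -819/2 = -409.50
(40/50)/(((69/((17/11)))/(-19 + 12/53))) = -13532/40227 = -0.34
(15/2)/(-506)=-15/1012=-0.01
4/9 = 0.44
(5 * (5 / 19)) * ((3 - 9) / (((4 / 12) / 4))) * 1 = -1800 / 19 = -94.74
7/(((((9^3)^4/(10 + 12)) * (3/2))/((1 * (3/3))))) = 308/847288609443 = 0.00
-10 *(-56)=560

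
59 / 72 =0.82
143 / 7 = 20.43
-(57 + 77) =-134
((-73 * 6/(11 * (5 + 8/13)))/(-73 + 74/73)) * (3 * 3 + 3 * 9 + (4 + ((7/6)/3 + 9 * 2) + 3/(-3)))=5.65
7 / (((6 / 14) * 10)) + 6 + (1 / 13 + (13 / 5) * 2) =1007 / 78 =12.91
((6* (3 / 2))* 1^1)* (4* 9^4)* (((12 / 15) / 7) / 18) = 52488 / 35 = 1499.66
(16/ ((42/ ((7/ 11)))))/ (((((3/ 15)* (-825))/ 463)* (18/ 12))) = -0.45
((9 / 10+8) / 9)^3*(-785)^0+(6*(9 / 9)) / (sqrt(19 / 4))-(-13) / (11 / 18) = 12*sqrt(19) / 19+178340659 / 8019000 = 24.99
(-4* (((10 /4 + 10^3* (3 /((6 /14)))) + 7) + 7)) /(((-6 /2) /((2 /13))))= 56132 /39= 1439.28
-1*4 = -4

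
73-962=-889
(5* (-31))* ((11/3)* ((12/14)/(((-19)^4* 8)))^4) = -46035/177292245497819756442132736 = -0.00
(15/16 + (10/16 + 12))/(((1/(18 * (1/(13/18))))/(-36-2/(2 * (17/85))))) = -720657/52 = -13858.79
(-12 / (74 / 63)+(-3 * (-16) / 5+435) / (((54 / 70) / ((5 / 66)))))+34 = 494105 / 7326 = 67.45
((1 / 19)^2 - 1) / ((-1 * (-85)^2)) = 72 / 521645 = 0.00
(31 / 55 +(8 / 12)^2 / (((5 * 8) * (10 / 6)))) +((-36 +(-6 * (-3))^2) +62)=578441 / 1650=350.57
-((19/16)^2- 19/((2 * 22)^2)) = -43377/30976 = -1.40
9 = 9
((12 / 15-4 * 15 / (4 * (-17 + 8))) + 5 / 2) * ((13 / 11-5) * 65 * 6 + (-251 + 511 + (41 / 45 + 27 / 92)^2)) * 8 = -34486619201009 / 707008500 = -48778.22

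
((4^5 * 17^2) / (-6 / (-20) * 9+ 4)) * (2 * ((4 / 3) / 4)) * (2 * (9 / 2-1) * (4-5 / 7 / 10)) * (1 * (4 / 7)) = 651059200 / 1407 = 462728.64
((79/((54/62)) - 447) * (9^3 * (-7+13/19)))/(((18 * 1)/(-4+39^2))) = 138254589.47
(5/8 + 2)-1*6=-27/8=-3.38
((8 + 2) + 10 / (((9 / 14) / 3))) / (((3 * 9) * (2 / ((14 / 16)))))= 595 / 648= 0.92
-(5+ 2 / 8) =-21 / 4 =-5.25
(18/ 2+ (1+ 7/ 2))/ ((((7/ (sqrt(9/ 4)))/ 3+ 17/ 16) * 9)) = 216/ 377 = 0.57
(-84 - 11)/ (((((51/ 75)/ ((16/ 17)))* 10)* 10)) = -380/ 289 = -1.31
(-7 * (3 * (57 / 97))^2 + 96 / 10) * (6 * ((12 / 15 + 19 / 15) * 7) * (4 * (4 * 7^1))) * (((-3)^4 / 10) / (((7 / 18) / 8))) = -23156539386624 / 1176125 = -19688842.08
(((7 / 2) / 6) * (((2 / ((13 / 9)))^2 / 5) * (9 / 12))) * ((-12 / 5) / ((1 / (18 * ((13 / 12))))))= -5103 / 650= -7.85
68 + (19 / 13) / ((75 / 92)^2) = 5133316 / 73125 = 70.20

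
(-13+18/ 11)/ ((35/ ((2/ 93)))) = -50/ 7161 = -0.01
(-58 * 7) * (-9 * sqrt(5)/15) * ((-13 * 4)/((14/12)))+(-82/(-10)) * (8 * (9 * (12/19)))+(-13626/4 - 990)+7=-54288 * sqrt(5)/5 - 763157/190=-28294.95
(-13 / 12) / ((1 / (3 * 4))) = -13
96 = 96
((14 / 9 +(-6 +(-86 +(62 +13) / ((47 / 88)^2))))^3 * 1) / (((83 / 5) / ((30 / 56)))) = 252005830815212607650 / 1521841957794207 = 165592.64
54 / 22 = 27 / 11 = 2.45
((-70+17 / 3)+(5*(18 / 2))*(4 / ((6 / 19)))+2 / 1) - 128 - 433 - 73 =-379 / 3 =-126.33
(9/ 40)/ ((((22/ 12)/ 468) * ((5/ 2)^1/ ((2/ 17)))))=12636/ 4675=2.70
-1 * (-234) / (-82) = -117 / 41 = -2.85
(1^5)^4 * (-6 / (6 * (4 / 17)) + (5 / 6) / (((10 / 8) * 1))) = -43 / 12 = -3.58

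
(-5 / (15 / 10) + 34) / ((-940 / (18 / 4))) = -69 / 470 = -0.15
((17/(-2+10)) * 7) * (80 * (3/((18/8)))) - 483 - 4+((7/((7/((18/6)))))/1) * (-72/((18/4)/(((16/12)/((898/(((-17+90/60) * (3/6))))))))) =1481995/1347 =1100.22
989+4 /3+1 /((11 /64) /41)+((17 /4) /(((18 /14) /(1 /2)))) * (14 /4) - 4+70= 2060251 /1584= 1300.66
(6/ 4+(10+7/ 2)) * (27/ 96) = 135/ 32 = 4.22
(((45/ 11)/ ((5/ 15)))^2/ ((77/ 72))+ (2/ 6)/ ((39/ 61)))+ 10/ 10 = 155185826/ 1090089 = 142.36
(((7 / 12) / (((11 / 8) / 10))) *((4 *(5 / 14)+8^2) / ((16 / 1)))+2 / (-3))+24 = 895 / 22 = 40.68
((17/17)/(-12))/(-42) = 1/504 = 0.00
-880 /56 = -110 /7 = -15.71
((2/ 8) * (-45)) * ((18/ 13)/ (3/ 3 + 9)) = -81/ 52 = -1.56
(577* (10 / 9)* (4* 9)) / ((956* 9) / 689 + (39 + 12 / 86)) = 683791160 / 1529559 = 447.05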